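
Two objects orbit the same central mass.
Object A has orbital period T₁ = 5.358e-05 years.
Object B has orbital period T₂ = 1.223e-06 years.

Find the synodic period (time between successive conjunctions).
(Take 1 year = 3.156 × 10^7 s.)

Convert to SI: T₁ = 5.358e-05 years = 1690.98 s; T₂ = 1.223e-06 years = 38.5979 s.
T_syn = |T₁ · T₂ / (T₁ − T₂)|.
T_syn = |1690.98 · 38.5979 / (1690.98 − 38.5979)| s ≈ 39.5 s = 1.252e-06 years.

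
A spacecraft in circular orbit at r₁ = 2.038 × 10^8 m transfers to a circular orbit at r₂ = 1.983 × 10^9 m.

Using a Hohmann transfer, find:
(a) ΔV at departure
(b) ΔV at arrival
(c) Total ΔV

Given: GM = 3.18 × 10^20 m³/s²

Transfer semi-major axis: a_t = (r₁ + r₂)/2 = (2.038e+08 + 1.983e+09)/2 = 1.0934e+09 m.
Circular speeds: v₁ = √(GM/r₁) = 1.24914e+06 m/s, v₂ = √(GM/r₂) = 400454 m/s.
Transfer speeds (vis-viva v² = GM(2/r − 1/a_t)): v₁ᵗ = 1.68222e+06 m/s, v₂ᵗ = 172888 m/s.
(a) ΔV₁ = |v₁ᵗ − v₁| ≈ 4.331e+05 m/s = 433.1 km/s.
(b) ΔV₂ = |v₂ − v₂ᵗ| ≈ 2.276e+05 m/s = 227.6 km/s.
(c) ΔV_total = ΔV₁ + ΔV₂ ≈ 6.606e+05 m/s = 660.6 km/s.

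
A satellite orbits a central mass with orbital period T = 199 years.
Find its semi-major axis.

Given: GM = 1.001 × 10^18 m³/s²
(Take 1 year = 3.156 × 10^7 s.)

Convert to SI: T = 199 years = 6.28044e+09 s.
Invert Kepler's third law: a = (GM · T² / (4π²))^(1/3).
Substituting T = 6.28044e+09 s and GM = 1.001e+18 m³/s²:
a = (1.001e+18 · (6.28044e+09)² / (4π²))^(1/3) m
a ≈ 1e+12 m = 1 Tm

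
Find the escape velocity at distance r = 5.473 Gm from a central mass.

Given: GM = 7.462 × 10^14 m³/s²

Convert to SI: r = 5.473 Gm = 5.473e+09 m.
Escape velocity comes from setting total energy to zero: ½v² − GM/r = 0 ⇒ v_esc = √(2GM / r).
v_esc = √(2 · 7.462e+14 / 5.473e+09) m/s ≈ 522.2 m/s = 522.2 m/s.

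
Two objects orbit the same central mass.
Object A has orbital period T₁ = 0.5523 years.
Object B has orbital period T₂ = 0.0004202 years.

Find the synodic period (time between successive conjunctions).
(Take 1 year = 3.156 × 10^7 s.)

Convert to SI: T₁ = 0.5523 years = 1.74306e+07 s; T₂ = 0.0004202 years = 13261.5 s.
T_syn = |T₁ · T₂ / (T₁ − T₂)|.
T_syn = |1.74306e+07 · 13261.5 / (1.74306e+07 − 13261.5)| s ≈ 1.327e+04 s = 0.0004205 years.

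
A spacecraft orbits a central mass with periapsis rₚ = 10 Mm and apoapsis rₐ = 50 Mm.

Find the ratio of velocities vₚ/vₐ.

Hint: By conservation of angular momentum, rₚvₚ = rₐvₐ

Convert to SI: rₚ = 10 Mm = 1e+07 m; rₐ = 50 Mm = 5e+07 m.
Conservation of angular momentum gives rₚvₚ = rₐvₐ, so vₚ/vₐ = rₐ/rₚ.
vₚ/vₐ = 5e+07 / 1e+07 ≈ 5.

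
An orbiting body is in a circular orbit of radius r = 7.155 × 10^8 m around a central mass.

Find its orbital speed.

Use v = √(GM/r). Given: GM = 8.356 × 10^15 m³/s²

For a circular orbit, gravity supplies the centripetal force, so v = √(GM / r).
v = √(8.356e+15 / 7.155e+08) m/s ≈ 3417 m/s = 3.417 km/s.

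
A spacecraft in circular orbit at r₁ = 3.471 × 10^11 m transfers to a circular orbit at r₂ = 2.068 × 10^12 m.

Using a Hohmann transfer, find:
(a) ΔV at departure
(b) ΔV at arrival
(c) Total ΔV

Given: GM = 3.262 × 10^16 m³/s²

Transfer semi-major axis: a_t = (r₁ + r₂)/2 = (3.471e+11 + 2.068e+12)/2 = 1.20755e+12 m.
Circular speeds: v₁ = √(GM/r₁) = 306.559 m/s, v₂ = √(GM/r₂) = 125.593 m/s.
Transfer speeds (vis-viva v² = GM(2/r − 1/a_t)): v₁ᵗ = 401.178 m/s, v₂ᵗ = 67.3351 m/s.
(a) ΔV₁ = |v₁ᵗ − v₁| ≈ 94.62 m/s = 94.62 m/s.
(b) ΔV₂ = |v₂ − v₂ᵗ| ≈ 58.26 m/s = 58.26 m/s.
(c) ΔV_total = ΔV₁ + ΔV₂ ≈ 152.9 m/s = 152.9 m/s.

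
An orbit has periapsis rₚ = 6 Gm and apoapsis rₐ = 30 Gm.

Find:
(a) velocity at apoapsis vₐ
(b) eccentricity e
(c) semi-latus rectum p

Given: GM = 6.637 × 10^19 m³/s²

Convert to SI: rₚ = 6 Gm = 6e+09 m; rₐ = 30 Gm = 3e+10 m.
(a) With a = (rₚ + rₐ)/2 = 1.8e+10 m, vₐ = √(GM (2/rₐ − 1/a)) = √(6.637e+19 · (2/3e+10 − 1/1.8e+10)) m/s ≈ 2.716e+04 m/s
(b) e = (rₐ − rₚ)/(rₐ + rₚ) = (3e+10 − 6e+09)/(3e+10 + 6e+09) ≈ 0.6667
(c) From a = (rₚ + rₐ)/2 = 1.8e+10 m and e = (rₐ − rₚ)/(rₐ + rₚ) = 0.666667, p = a(1 − e²) = 1.8e+10 · (1 − (0.666667)²) ≈ 1e+10 m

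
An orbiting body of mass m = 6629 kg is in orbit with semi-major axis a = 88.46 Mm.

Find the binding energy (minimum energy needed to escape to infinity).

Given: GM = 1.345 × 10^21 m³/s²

Convert to SI: a = 88.46 Mm = 8.846e+07 m.
Total orbital energy is E = −GMm/(2a); binding energy is E_bind = −E = GMm/(2a).
E_bind = 1.345e+21 · 6629 / (2 · 8.846e+07) J ≈ 5.04e+16 J = 50.4 PJ.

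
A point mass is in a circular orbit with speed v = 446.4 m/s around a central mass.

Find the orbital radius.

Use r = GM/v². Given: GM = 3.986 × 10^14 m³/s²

For a circular orbit, v² = GM / r, so r = GM / v².
r = 3.986e+14 / (446.4)² m ≈ 2e+09 m = 2 Gm.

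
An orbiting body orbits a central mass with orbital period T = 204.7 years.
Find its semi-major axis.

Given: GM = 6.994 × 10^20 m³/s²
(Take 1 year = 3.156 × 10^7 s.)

Convert to SI: T = 204.7 years = 6.46033e+09 s.
Invert Kepler's third law: a = (GM · T² / (4π²))^(1/3).
Substituting T = 6.46033e+09 s and GM = 6.994e+20 m³/s²:
a = (6.994e+20 · (6.46033e+09)² / (4π²))^(1/3) m
a ≈ 9.043e+12 m = 9.043 Tm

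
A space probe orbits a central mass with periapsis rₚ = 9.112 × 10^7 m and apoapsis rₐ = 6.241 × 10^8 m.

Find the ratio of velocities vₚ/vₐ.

Conservation of angular momentum gives rₚvₚ = rₐvₐ, so vₚ/vₐ = rₐ/rₚ.
vₚ/vₐ = 6.241e+08 / 9.112e+07 ≈ 6.849.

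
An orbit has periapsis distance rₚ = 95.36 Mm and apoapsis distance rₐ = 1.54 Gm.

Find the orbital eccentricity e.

Convert to SI: rₚ = 95.36 Mm = 9.536e+07 m; rₐ = 1.54 Gm = 1.54e+09 m.
e = (rₐ − rₚ) / (rₐ + rₚ).
e = (1.54e+09 − 9.536e+07) / (1.54e+09 + 9.536e+07) = 1.44464e+09 / 1.63536e+09 ≈ 0.8834.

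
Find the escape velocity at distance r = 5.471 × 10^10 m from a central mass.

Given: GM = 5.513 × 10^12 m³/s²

Escape velocity comes from setting total energy to zero: ½v² − GM/r = 0 ⇒ v_esc = √(2GM / r).
v_esc = √(2 · 5.513e+12 / 5.471e+10) m/s ≈ 14.2 m/s = 14.2 m/s.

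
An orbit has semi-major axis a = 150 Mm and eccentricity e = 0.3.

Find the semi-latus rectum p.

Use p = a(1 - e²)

Convert to SI: a = 150 Mm = 1.5e+08 m.
p = a (1 − e²).
p = 1.5e+08 · (1 − (0.3)²) = 1.5e+08 · 0.91 ≈ 1.365e+08 m = 136.5 Mm.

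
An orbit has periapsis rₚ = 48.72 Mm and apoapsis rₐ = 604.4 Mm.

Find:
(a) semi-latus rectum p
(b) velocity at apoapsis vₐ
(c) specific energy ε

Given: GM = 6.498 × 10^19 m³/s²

Convert to SI: rₚ = 48.72 Mm = 4.872e+07 m; rₐ = 604.4 Mm = 6.044e+08 m.
(a) From a = (rₚ + rₐ)/2 = 3.2656e+08 m and e = (rₐ − rₚ)/(rₐ + rₚ) = 0.850808, p = a(1 − e²) = 3.2656e+08 · (1 − (0.850808)²) ≈ 9.017e+07 m
(b) With a = (rₚ + rₐ)/2 = 3.2656e+08 m, vₐ = √(GM (2/rₐ − 1/a)) = √(6.498e+19 · (2/6.044e+08 − 1/3.2656e+08)) m/s ≈ 1.266e+05 m/s
(c) With a = (rₚ + rₐ)/2 = 3.2656e+08 m, ε = −GM/(2a) = −6.498e+19/(2 · 3.2656e+08) J/kg ≈ -9.949e+10 J/kg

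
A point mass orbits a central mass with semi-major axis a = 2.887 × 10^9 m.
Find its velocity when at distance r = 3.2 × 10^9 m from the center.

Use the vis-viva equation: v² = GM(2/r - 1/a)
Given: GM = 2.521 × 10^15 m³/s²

Vis-viva: v = √(GM · (2/r − 1/a)).
2/r − 1/a = 2/3.2e+09 − 1/2.887e+09 = 2.7862e-10 m⁻¹.
v = √(2.521e+15 · 2.7862e-10) m/s ≈ 838.1 m/s = 838.1 m/s.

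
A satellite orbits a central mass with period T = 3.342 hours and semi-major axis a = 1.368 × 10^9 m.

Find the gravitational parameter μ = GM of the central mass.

Convert to SI: T = 3.342 hours = 12031.2 s.
GM = 4π² · a³ / T².
GM = 4π² · (1.368e+09)³ / (12031.2)² m³/s² ≈ 6.982e+20 m³/s² = 6.982 × 10^20 m³/s².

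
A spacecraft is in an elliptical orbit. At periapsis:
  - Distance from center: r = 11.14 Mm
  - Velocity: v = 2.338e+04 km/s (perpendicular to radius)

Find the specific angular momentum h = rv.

Convert to SI: r = 11.14 Mm = 1.114e+07 m; v = 2.338e+04 km/s = 2.338e+07 m/s.
With v perpendicular to r, h = r · v.
h = 1.114e+07 · 2.338e+07 m²/s ≈ 2.605e+14 m²/s.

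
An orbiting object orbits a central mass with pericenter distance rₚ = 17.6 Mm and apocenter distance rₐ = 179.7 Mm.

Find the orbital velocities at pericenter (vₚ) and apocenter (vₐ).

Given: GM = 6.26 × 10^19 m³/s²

Convert to SI: rₚ = 17.6 Mm = 1.76e+07 m; rₐ = 179.7 Mm = 1.797e+08 m.
Use the vis-viva equation v² = GM(2/r − 1/a) with a = (rₚ + rₐ)/2 = (1.76e+07 + 1.797e+08)/2 = 9.865e+07 m.
vₚ = √(GM · (2/rₚ − 1/a)) = √(6.26e+19 · (2/1.76e+07 − 1/9.865e+07)) m/s ≈ 2.545e+06 m/s = 2545 km/s.
vₐ = √(GM · (2/rₐ − 1/a)) = √(6.26e+19 · (2/1.797e+08 − 1/9.865e+07)) m/s ≈ 2.493e+05 m/s = 249.3 km/s.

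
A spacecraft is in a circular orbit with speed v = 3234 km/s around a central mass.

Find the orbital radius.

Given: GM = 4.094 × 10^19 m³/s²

Convert to SI: v = 3234 km/s = 3.234e+06 m/s.
For a circular orbit, v² = GM / r, so r = GM / v².
r = 4.094e+19 / (3.234e+06)² m ≈ 3.914e+06 m = 3.914 Mm.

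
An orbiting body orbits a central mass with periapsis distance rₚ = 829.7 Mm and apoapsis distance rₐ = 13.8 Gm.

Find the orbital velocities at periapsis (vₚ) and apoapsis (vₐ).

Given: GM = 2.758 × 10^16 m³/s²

Convert to SI: rₚ = 829.7 Mm = 8.297e+08 m; rₐ = 13.8 Gm = 1.38e+10 m.
Use the vis-viva equation v² = GM(2/r − 1/a) with a = (rₚ + rₐ)/2 = (8.297e+08 + 1.38e+10)/2 = 7.31485e+09 m.
vₚ = √(GM · (2/rₚ − 1/a)) = √(2.758e+16 · (2/8.297e+08 − 1/7.31485e+09)) m/s ≈ 7919 m/s = 7.919 km/s.
vₐ = √(GM · (2/rₐ − 1/a)) = √(2.758e+16 · (2/1.38e+10 − 1/7.31485e+09)) m/s ≈ 476.1 m/s = 476.1 m/s.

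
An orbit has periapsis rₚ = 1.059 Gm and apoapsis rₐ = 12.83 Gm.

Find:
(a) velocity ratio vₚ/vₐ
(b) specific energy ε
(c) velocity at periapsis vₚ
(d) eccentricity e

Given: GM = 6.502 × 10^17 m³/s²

Convert to SI: rₚ = 1.059 Gm = 1.059e+09 m; rₐ = 12.83 Gm = 1.283e+10 m.
(a) Conservation of angular momentum (rₚvₚ = rₐvₐ) gives vₚ/vₐ = rₐ/rₚ = 1.283e+10/1.059e+09 ≈ 12.12
(b) With a = (rₚ + rₐ)/2 = 6.9445e+09 m, ε = −GM/(2a) = −6.502e+17/(2 · 6.9445e+09) J/kg ≈ -4.681e+07 J/kg
(c) With a = (rₚ + rₐ)/2 = 6.9445e+09 m, vₚ = √(GM (2/rₚ − 1/a)) = √(6.502e+17 · (2/1.059e+09 − 1/6.9445e+09)) m/s ≈ 3.368e+04 m/s
(d) e = (rₐ − rₚ)/(rₐ + rₚ) = (1.283e+10 − 1.059e+09)/(1.283e+10 + 1.059e+09) ≈ 0.8475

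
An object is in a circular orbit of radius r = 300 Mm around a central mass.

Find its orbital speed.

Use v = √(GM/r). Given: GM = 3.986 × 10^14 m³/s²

Convert to SI: r = 300 Mm = 3e+08 m.
For a circular orbit, gravity supplies the centripetal force, so v = √(GM / r).
v = √(3.986e+14 / 3e+08) m/s ≈ 1153 m/s = 1.153 km/s.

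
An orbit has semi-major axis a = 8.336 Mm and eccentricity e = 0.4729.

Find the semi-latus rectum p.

Convert to SI: a = 8.336 Mm = 8.336e+06 m.
p = a (1 − e²).
p = 8.336e+06 · (1 − (0.4729)²) = 8.336e+06 · 0.776366 ≈ 6.472e+06 m = 6.472 Mm.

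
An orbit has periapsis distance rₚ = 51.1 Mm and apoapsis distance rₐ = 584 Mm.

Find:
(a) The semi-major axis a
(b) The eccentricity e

Convert to SI: rₚ = 51.1 Mm = 5.11e+07 m; rₐ = 584 Mm = 5.84e+08 m.
(a) a = (rₚ + rₐ) / 2 = (5.11e+07 + 5.84e+08) / 2 ≈ 3.176e+08 m = 317.6 Mm.
(b) e = (rₐ − rₚ) / (rₐ + rₚ) = (5.84e+08 − 5.11e+07) / (5.84e+08 + 5.11e+07) ≈ 0.8391.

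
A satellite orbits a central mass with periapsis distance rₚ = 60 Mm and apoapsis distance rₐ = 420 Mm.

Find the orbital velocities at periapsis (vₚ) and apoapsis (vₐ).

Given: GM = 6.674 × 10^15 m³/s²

Convert to SI: rₚ = 60 Mm = 6e+07 m; rₐ = 420 Mm = 4.2e+08 m.
Use the vis-viva equation v² = GM(2/r − 1/a) with a = (rₚ + rₐ)/2 = (6e+07 + 4.2e+08)/2 = 2.4e+08 m.
vₚ = √(GM · (2/rₚ − 1/a)) = √(6.674e+15 · (2/6e+07 − 1/2.4e+08)) m/s ≈ 1.395e+04 m/s = 13.95 km/s.
vₐ = √(GM · (2/rₐ − 1/a)) = √(6.674e+15 · (2/4.2e+08 − 1/2.4e+08)) m/s ≈ 1993 m/s = 1.993 km/s.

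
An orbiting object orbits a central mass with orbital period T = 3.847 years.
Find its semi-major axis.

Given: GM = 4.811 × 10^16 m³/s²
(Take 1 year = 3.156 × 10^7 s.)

Convert to SI: T = 3.847 years = 1.21411e+08 s.
Invert Kepler's third law: a = (GM · T² / (4π²))^(1/3).
Substituting T = 1.21411e+08 s and GM = 4.811e+16 m³/s²:
a = (4.811e+16 · (1.21411e+08)² / (4π²))^(1/3) m
a ≈ 2.619e+10 m = 26.19 Gm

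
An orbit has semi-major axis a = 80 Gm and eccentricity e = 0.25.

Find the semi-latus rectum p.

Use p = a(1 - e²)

Convert to SI: a = 80 Gm = 8e+10 m.
p = a (1 − e²).
p = 8e+10 · (1 − (0.25)²) = 8e+10 · 0.9375 ≈ 7.5e+10 m = 75 Gm.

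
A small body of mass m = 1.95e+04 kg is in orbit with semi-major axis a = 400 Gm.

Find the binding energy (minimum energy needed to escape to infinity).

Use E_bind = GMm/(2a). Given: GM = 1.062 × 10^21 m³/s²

Convert to SI: a = 400 Gm = 4e+11 m.
Total orbital energy is E = −GMm/(2a); binding energy is E_bind = −E = GMm/(2a).
E_bind = 1.062e+21 · 1.95e+04 / (2 · 4e+11) J ≈ 2.589e+13 J = 25.89 TJ.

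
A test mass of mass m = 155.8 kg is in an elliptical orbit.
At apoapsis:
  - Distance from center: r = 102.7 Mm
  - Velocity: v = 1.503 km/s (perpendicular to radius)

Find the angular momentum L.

Convert to SI: r = 102.7 Mm = 1.027e+08 m; v = 1.503 km/s = 1503 m/s.
Since v is perpendicular to r, L = m · v · r.
L = 155.8 · 1503 · 1.027e+08 kg·m²/s ≈ 2.405e+13 kg·m²/s.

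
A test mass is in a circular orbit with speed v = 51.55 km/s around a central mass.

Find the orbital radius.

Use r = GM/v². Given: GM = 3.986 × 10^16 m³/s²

Convert to SI: v = 51.55 km/s = 51550 m/s.
For a circular orbit, v² = GM / r, so r = GM / v².
r = 3.986e+16 / (51550)² m ≈ 1.5e+07 m = 15 Mm.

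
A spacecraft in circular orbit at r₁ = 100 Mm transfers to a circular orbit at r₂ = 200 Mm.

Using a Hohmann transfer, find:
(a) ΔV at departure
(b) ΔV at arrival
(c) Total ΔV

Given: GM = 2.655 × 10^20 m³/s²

Convert to SI: r₁ = 100 Mm = 1e+08 m; r₂ = 200 Mm = 2e+08 m.
Transfer semi-major axis: a_t = (r₁ + r₂)/2 = (1e+08 + 2e+08)/2 = 1.5e+08 m.
Circular speeds: v₁ = √(GM/r₁) = 1.62942e+06 m/s, v₂ = √(GM/r₂) = 1.15217e+06 m/s.
Transfer speeds (vis-viva v² = GM(2/r − 1/a_t)): v₁ᵗ = 1.88149e+06 m/s, v₂ᵗ = 940744 m/s.
(a) ΔV₁ = |v₁ᵗ − v₁| ≈ 2.521e+05 m/s = 252.1 km/s.
(b) ΔV₂ = |v₂ − v₂ᵗ| ≈ 2.114e+05 m/s = 211.4 km/s.
(c) ΔV_total = ΔV₁ + ΔV₂ ≈ 4.635e+05 m/s = 463.5 km/s.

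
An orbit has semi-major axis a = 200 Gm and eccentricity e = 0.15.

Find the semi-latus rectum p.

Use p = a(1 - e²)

Convert to SI: a = 200 Gm = 2e+11 m.
p = a (1 − e²).
p = 2e+11 · (1 − (0.15)²) = 2e+11 · 0.9775 ≈ 1.955e+11 m = 195.5 Gm.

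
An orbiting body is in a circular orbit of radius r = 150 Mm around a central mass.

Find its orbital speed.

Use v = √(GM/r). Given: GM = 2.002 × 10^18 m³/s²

Convert to SI: r = 150 Mm = 1.5e+08 m.
For a circular orbit, gravity supplies the centripetal force, so v = √(GM / r).
v = √(2.002e+18 / 1.5e+08) m/s ≈ 1.155e+05 m/s = 115.5 km/s.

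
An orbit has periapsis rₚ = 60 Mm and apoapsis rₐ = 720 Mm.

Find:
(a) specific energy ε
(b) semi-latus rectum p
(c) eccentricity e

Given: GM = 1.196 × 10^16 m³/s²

Convert to SI: rₚ = 60 Mm = 6e+07 m; rₐ = 720 Mm = 7.2e+08 m.
(a) With a = (rₚ + rₐ)/2 = 3.9e+08 m, ε = −GM/(2a) = −1.196e+16/(2 · 3.9e+08) J/kg ≈ -1.533e+07 J/kg
(b) From a = (rₚ + rₐ)/2 = 3.9e+08 m and e = (rₐ − rₚ)/(rₐ + rₚ) = 0.846154, p = a(1 − e²) = 3.9e+08 · (1 − (0.846154)²) ≈ 1.108e+08 m
(c) e = (rₐ − rₚ)/(rₐ + rₚ) = (7.2e+08 − 6e+07)/(7.2e+08 + 6e+07) ≈ 0.8462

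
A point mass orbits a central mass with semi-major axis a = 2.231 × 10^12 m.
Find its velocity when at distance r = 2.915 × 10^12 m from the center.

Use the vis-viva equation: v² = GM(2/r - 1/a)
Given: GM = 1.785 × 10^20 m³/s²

Vis-viva: v = √(GM · (2/r − 1/a)).
2/r − 1/a = 2/2.915e+12 − 1/2.231e+12 = 2.37877e-13 m⁻¹.
v = √(1.785e+20 · 2.37877e-13) m/s ≈ 6516 m/s = 6.516 km/s.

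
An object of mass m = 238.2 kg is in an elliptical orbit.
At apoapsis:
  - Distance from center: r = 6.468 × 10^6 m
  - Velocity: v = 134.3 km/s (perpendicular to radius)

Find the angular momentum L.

Convert to SI: v = 134.3 km/s = 134300 m/s.
Since v is perpendicular to r, L = m · v · r.
L = 238.2 · 134300 · 6.468e+06 kg·m²/s ≈ 2.069e+14 kg·m²/s.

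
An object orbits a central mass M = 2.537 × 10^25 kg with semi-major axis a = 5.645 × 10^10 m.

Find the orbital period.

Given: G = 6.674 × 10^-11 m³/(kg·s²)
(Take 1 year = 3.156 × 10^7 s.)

GM = G · M = 6.674e-11 · 2.537e+25 = 1.69319e+15 m³/s².
Kepler's third law: T = 2π √(a³ / GM).
Substituting a = 5.645e+10 m and GM = 1.69319e+15 m³/s²:
T = 2π √((5.645e+10)³ / 1.69319e+15) s
T ≈ 2.048e+09 s = 64.89 years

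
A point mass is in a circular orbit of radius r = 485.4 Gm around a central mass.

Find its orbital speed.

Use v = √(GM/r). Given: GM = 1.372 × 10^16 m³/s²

Convert to SI: r = 485.4 Gm = 4.854e+11 m.
For a circular orbit, gravity supplies the centripetal force, so v = √(GM / r).
v = √(1.372e+16 / 4.854e+11) m/s ≈ 168.1 m/s = 168.1 m/s.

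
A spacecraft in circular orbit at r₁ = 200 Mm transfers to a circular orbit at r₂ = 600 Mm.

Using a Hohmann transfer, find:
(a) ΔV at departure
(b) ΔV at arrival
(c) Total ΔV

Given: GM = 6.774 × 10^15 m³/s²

Convert to SI: r₁ = 200 Mm = 2e+08 m; r₂ = 600 Mm = 6e+08 m.
Transfer semi-major axis: a_t = (r₁ + r₂)/2 = (2e+08 + 6e+08)/2 = 4e+08 m.
Circular speeds: v₁ = √(GM/r₁) = 5819.79 m/s, v₂ = √(GM/r₂) = 3360.06 m/s.
Transfer speeds (vis-viva v² = GM(2/r − 1/a_t)): v₁ᵗ = 7127.76 m/s, v₂ᵗ = 2375.92 m/s.
(a) ΔV₁ = |v₁ᵗ − v₁| ≈ 1308 m/s = 1.308 km/s.
(b) ΔV₂ = |v₂ − v₂ᵗ| ≈ 984.1 m/s = 984.1 m/s.
(c) ΔV_total = ΔV₁ + ΔV₂ ≈ 2292 m/s = 2.292 km/s.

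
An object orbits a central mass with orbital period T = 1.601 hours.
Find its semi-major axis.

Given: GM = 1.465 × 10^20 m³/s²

Convert to SI: T = 1.601 hours = 5763.6 s.
Invert Kepler's third law: a = (GM · T² / (4π²))^(1/3).
Substituting T = 5763.6 s and GM = 1.465e+20 m³/s²:
a = (1.465e+20 · (5763.6)² / (4π²))^(1/3) m
a ≈ 4.977e+08 m = 4.977 × 10^8 m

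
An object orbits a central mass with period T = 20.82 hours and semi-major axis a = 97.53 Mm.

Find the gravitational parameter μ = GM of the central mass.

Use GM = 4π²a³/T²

Convert to SI: T = 20.82 hours = 74952 s; a = 97.53 Mm = 9.753e+07 m.
GM = 4π² · a³ / T².
GM = 4π² · (9.753e+07)³ / (74952)² m³/s² ≈ 6.519e+15 m³/s² = 6.519 × 10^15 m³/s².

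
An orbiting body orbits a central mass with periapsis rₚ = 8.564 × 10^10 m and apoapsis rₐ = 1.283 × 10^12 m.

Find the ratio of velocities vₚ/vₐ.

Conservation of angular momentum gives rₚvₚ = rₐvₐ, so vₚ/vₐ = rₐ/rₚ.
vₚ/vₐ = 1.283e+12 / 8.564e+10 ≈ 14.98.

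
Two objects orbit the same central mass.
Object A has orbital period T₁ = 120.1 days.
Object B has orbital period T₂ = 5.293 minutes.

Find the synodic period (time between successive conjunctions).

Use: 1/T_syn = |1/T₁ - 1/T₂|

Convert to SI: T₁ = 120.1 days = 1.03766e+07 s; T₂ = 5.293 minutes = 317.58 s.
T_syn = |T₁ · T₂ / (T₁ − T₂)|.
T_syn = |1.03766e+07 · 317.58 / (1.03766e+07 − 317.58)| s ≈ 317.6 s = 5.293 minutes.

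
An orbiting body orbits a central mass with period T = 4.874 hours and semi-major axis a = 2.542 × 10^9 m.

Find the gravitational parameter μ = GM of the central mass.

Convert to SI: T = 4.874 hours = 17546.4 s.
GM = 4π² · a³ / T².
GM = 4π² · (2.542e+09)³ / (17546.4)² m³/s² ≈ 2.106e+21 m³/s² = 2.106 × 10^21 m³/s².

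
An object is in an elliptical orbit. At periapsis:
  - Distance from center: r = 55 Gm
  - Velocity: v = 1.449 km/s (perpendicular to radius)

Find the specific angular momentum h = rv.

Convert to SI: r = 55 Gm = 5.5e+10 m; v = 1.449 km/s = 1449 m/s.
With v perpendicular to r, h = r · v.
h = 5.5e+10 · 1449 m²/s ≈ 7.97e+13 m²/s.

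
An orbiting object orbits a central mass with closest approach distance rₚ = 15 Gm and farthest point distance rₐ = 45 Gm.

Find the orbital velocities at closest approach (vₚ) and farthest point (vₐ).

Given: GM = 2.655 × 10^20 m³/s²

Convert to SI: rₚ = 15 Gm = 1.5e+10 m; rₐ = 45 Gm = 4.5e+10 m.
Use the vis-viva equation v² = GM(2/r − 1/a) with a = (rₚ + rₐ)/2 = (1.5e+10 + 4.5e+10)/2 = 3e+10 m.
vₚ = √(GM · (2/rₚ − 1/a)) = √(2.655e+20 · (2/1.5e+10 − 1/3e+10)) m/s ≈ 1.629e+05 m/s = 162.9 km/s.
vₐ = √(GM · (2/rₐ − 1/a)) = √(2.655e+20 · (2/4.5e+10 − 1/3e+10)) m/s ≈ 5.431e+04 m/s = 54.31 km/s.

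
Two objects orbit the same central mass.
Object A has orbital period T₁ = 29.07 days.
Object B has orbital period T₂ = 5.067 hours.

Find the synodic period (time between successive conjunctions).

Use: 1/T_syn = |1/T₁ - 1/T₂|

Convert to SI: T₁ = 29.07 days = 2.51165e+06 s; T₂ = 5.067 hours = 18241.2 s.
T_syn = |T₁ · T₂ / (T₁ − T₂)|.
T_syn = |2.51165e+06 · 18241.2 / (2.51165e+06 − 18241.2)| s ≈ 1.837e+04 s = 5.104 hours.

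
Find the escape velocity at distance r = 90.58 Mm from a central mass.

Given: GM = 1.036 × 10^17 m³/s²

Convert to SI: r = 90.58 Mm = 9.058e+07 m.
Escape velocity comes from setting total energy to zero: ½v² − GM/r = 0 ⇒ v_esc = √(2GM / r).
v_esc = √(2 · 1.036e+17 / 9.058e+07) m/s ≈ 4.783e+04 m/s = 47.83 km/s.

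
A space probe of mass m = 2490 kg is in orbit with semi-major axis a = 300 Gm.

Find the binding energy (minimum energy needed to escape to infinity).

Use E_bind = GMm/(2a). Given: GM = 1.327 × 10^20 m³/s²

Convert to SI: a = 300 Gm = 3e+11 m.
Total orbital energy is E = −GMm/(2a); binding energy is E_bind = −E = GMm/(2a).
E_bind = 1.327e+20 · 2490 / (2 · 3e+11) J ≈ 5.507e+11 J = 550.7 GJ.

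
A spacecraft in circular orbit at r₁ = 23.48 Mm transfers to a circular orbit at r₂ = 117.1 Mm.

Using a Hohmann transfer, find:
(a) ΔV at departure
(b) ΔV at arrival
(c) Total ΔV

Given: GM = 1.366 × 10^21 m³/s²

Convert to SI: r₁ = 23.48 Mm = 2.348e+07 m; r₂ = 117.1 Mm = 1.171e+08 m.
Transfer semi-major axis: a_t = (r₁ + r₂)/2 = (2.348e+07 + 1.171e+08)/2 = 7.029e+07 m.
Circular speeds: v₁ = √(GM/r₁) = 7.6274e+06 m/s, v₂ = √(GM/r₂) = 3.41544e+06 m/s.
Transfer speeds (vis-viva v² = GM(2/r − 1/a_t)): v₁ᵗ = 9.84482e+06 m/s, v₂ᵗ = 1.97401e+06 m/s.
(a) ΔV₁ = |v₁ᵗ − v₁| ≈ 2.217e+06 m/s = 2217 km/s.
(b) ΔV₂ = |v₂ − v₂ᵗ| ≈ 1.441e+06 m/s = 1441 km/s.
(c) ΔV_total = ΔV₁ + ΔV₂ ≈ 3.659e+06 m/s = 3659 km/s.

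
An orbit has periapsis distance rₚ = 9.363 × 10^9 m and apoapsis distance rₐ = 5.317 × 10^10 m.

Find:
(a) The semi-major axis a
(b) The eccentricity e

(a) a = (rₚ + rₐ) / 2 = (9.363e+09 + 5.317e+10) / 2 ≈ 3.127e+10 m = 3.127 × 10^10 m.
(b) e = (rₐ − rₚ) / (rₐ + rₚ) = (5.317e+10 − 9.363e+09) / (5.317e+10 + 9.363e+09) ≈ 0.7005.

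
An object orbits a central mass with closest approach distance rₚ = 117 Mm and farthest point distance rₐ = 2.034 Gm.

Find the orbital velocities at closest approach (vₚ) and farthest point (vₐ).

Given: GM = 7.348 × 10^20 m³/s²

Convert to SI: rₚ = 117 Mm = 1.17e+08 m; rₐ = 2.034 Gm = 2.034e+09 m.
Use the vis-viva equation v² = GM(2/r − 1/a) with a = (rₚ + rₐ)/2 = (1.17e+08 + 2.034e+09)/2 = 1.0755e+09 m.
vₚ = √(GM · (2/rₚ − 1/a)) = √(7.348e+20 · (2/1.17e+08 − 1/1.0755e+09)) m/s ≈ 3.446e+06 m/s = 3446 km/s.
vₐ = √(GM · (2/rₐ − 1/a)) = √(7.348e+20 · (2/2.034e+09 − 1/1.0755e+09)) m/s ≈ 1.982e+05 m/s = 198.2 km/s.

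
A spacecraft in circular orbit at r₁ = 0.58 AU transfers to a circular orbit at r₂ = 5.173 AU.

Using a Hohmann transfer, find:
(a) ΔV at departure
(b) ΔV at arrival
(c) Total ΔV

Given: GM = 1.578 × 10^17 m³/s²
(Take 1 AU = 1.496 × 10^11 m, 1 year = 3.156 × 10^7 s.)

Convert to SI: r₁ = 0.58 AU = 8.6768e+10 m; r₂ = 5.173 AU = 7.73881e+11 m.
Transfer semi-major axis: a_t = (r₁ + r₂)/2 = (8.6768e+10 + 7.73881e+11)/2 = 4.30324e+11 m.
Circular speeds: v₁ = √(GM/r₁) = 1348.57 m/s, v₂ = √(GM/r₂) = 451.561 m/s.
Transfer speeds (vis-viva v² = GM(2/r − 1/a_t)): v₁ᵗ = 1808.48 m/s, v₂ᵗ = 202.767 m/s.
(a) ΔV₁ = |v₁ᵗ − v₁| ≈ 459.9 m/s = 0.09702 AU/year.
(b) ΔV₂ = |v₂ − v₂ᵗ| ≈ 248.8 m/s = 0.05249 AU/year.
(c) ΔV_total = ΔV₁ + ΔV₂ ≈ 708.7 m/s = 0.1495 AU/year.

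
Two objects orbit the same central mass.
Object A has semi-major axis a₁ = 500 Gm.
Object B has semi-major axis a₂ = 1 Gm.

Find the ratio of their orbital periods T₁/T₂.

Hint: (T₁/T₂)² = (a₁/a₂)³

Convert to SI: a₁ = 500 Gm = 5e+11 m; a₂ = 1 Gm = 1e+09 m.
From Kepler's third law, (T₁/T₂)² = (a₁/a₂)³, so T₁/T₂ = (a₁/a₂)^(3/2).
a₁/a₂ = 5e+11 / 1e+09 = 500.
T₁/T₂ = (500)^(3/2) ≈ 1.118e+04.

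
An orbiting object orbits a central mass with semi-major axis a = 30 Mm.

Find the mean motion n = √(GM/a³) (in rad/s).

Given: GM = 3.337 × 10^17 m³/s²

Convert to SI: a = 30 Mm = 3e+07 m.
n = √(GM / a³).
n = √(3.337e+17 / (3e+07)³) rad/s ≈ 0.003516 rad/s.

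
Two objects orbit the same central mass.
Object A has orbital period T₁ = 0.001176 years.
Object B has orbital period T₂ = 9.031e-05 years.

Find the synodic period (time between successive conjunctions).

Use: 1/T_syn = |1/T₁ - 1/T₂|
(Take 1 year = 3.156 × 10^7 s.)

Convert to SI: T₁ = 0.001176 years = 37114.6 s; T₂ = 9.031e-05 years = 2850.18 s.
T_syn = |T₁ · T₂ / (T₁ − T₂)|.
T_syn = |37114.6 · 2850.18 / (37114.6 − 2850.18)| s ≈ 3087 s = 9.782e-05 years.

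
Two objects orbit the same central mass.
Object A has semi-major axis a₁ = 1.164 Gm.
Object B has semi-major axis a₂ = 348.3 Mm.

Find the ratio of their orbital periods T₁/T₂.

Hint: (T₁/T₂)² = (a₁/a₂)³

Convert to SI: a₁ = 1.164 Gm = 1.164e+09 m; a₂ = 348.3 Mm = 3.483e+08 m.
From Kepler's third law, (T₁/T₂)² = (a₁/a₂)³, so T₁/T₂ = (a₁/a₂)^(3/2).
a₁/a₂ = 1.164e+09 / 3.483e+08 = 3.34195.
T₁/T₂ = (3.34195)^(3/2) ≈ 6.109.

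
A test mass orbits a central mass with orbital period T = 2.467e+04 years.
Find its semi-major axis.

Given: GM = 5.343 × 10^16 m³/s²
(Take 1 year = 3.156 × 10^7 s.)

Convert to SI: T = 2.467e+04 years = 7.78585e+11 s.
Invert Kepler's third law: a = (GM · T² / (4π²))^(1/3).
Substituting T = 7.78585e+11 s and GM = 5.343e+16 m³/s²:
a = (5.343e+16 · (7.78585e+11)² / (4π²))^(1/3) m
a ≈ 9.362e+12 m = 9.362 Tm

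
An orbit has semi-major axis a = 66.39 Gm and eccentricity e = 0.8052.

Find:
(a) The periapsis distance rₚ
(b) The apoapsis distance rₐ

Convert to SI: a = 66.39 Gm = 6.639e+10 m.
(a) rₚ = a(1 − e) = 6.639e+10 · (1 − 0.8052) = 6.639e+10 · 0.1948 ≈ 1.293e+10 m = 12.93 Gm.
(b) rₐ = a(1 + e) = 6.639e+10 · (1 + 0.8052) = 6.639e+10 · 1.8052 ≈ 1.198e+11 m = 119.8 Gm.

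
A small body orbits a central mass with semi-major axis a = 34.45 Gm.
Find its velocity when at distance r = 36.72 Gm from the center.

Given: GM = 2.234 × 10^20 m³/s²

Convert to SI: a = 34.45 Gm = 3.445e+10 m; r = 36.72 Gm = 3.672e+10 m.
Vis-viva: v = √(GM · (2/r − 1/a)).
2/r − 1/a = 2/3.672e+10 − 1/3.445e+10 = 2.54387e-11 m⁻¹.
v = √(2.234e+20 · 2.54387e-11) m/s ≈ 7.539e+04 m/s = 75.39 km/s.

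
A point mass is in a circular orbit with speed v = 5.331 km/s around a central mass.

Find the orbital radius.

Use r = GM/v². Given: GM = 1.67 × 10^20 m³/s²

Convert to SI: v = 5.331 km/s = 5331 m/s.
For a circular orbit, v² = GM / r, so r = GM / v².
r = 1.67e+20 / (5331)² m ≈ 5.876e+12 m = 5.876 Tm.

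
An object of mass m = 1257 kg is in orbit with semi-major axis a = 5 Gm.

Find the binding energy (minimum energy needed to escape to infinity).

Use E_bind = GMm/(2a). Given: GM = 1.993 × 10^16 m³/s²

Convert to SI: a = 5 Gm = 5e+09 m.
Total orbital energy is E = −GMm/(2a); binding energy is E_bind = −E = GMm/(2a).
E_bind = 1.993e+16 · 1257 / (2 · 5e+09) J ≈ 2.505e+09 J = 2.505 GJ.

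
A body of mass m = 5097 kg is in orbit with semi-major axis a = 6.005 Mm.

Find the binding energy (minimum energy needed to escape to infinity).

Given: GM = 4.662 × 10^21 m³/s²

Convert to SI: a = 6.005 Mm = 6.005e+06 m.
Total orbital energy is E = −GMm/(2a); binding energy is E_bind = −E = GMm/(2a).
E_bind = 4.662e+21 · 5097 / (2 · 6.005e+06) J ≈ 1.979e+18 J = 1.979 EJ.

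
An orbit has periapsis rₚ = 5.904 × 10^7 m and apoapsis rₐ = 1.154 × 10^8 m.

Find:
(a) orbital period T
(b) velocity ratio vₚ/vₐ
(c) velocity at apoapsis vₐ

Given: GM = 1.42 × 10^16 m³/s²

(a) With a = (rₚ + rₐ)/2 = 8.722e+07 m, T = 2π √(a³/GM) = 2π √((8.722e+07)³/1.42e+16) s ≈ 4.295e+04 s
(b) Conservation of angular momentum (rₚvₚ = rₐvₐ) gives vₚ/vₐ = rₐ/rₚ = 1.154e+08/5.904e+07 ≈ 1.955
(c) With a = (rₚ + rₐ)/2 = 8.722e+07 m, vₐ = √(GM (2/rₐ − 1/a)) = √(1.42e+16 · (2/1.154e+08 − 1/8.722e+07)) m/s ≈ 9127 m/s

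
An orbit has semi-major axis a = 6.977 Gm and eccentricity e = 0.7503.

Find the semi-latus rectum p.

Convert to SI: a = 6.977 Gm = 6.977e+09 m.
p = a (1 − e²).
p = 6.977e+09 · (1 − (0.7503)²) = 6.977e+09 · 0.43705 ≈ 3.049e+09 m = 3.049 Gm.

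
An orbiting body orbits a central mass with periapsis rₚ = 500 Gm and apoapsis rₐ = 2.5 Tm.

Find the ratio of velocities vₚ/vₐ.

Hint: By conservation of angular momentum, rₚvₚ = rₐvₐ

Convert to SI: rₚ = 500 Gm = 5e+11 m; rₐ = 2.5 Tm = 2.5e+12 m.
Conservation of angular momentum gives rₚvₚ = rₐvₐ, so vₚ/vₐ = rₐ/rₚ.
vₚ/vₐ = 2.5e+12 / 5e+11 ≈ 5.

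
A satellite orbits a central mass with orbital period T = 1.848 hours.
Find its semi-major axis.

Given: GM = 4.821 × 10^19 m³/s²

Convert to SI: T = 1.848 hours = 6652.8 s.
Invert Kepler's third law: a = (GM · T² / (4π²))^(1/3).
Substituting T = 6652.8 s and GM = 4.821e+19 m³/s²:
a = (4.821e+19 · (6652.8)² / (4π²))^(1/3) m
a ≈ 3.781e+08 m = 378.1 Mm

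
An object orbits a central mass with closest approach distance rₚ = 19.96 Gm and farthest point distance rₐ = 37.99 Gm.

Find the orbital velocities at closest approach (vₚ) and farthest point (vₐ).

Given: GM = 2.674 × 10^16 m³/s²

Convert to SI: rₚ = 19.96 Gm = 1.996e+10 m; rₐ = 37.99 Gm = 3.799e+10 m.
Use the vis-viva equation v² = GM(2/r − 1/a) with a = (rₚ + rₐ)/2 = (1.996e+10 + 3.799e+10)/2 = 2.8975e+10 m.
vₚ = √(GM · (2/rₚ − 1/a)) = √(2.674e+16 · (2/1.996e+10 − 1/2.8975e+10)) m/s ≈ 1325 m/s = 1.325 km/s.
vₐ = √(GM · (2/rₐ − 1/a)) = √(2.674e+16 · (2/3.799e+10 − 1/2.8975e+10)) m/s ≈ 696.3 m/s = 696.3 m/s.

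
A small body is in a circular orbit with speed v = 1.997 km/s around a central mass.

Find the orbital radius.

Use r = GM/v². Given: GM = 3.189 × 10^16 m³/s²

Convert to SI: v = 1.997 km/s = 1997 m/s.
For a circular orbit, v² = GM / r, so r = GM / v².
r = 3.189e+16 / (1997)² m ≈ 7.996e+09 m = 7.996 Gm.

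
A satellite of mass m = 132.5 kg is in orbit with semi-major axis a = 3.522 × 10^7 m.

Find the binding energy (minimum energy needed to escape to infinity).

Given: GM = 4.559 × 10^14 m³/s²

Total orbital energy is E = −GMm/(2a); binding energy is E_bind = −E = GMm/(2a).
E_bind = 4.559e+14 · 132.5 / (2 · 3.522e+07) J ≈ 8.576e+08 J = 857.6 MJ.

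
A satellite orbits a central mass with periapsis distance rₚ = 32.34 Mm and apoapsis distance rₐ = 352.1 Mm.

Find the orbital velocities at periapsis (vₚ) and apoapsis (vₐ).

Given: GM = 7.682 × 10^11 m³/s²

Convert to SI: rₚ = 32.34 Mm = 3.234e+07 m; rₐ = 352.1 Mm = 3.521e+08 m.
Use the vis-viva equation v² = GM(2/r − 1/a) with a = (rₚ + rₐ)/2 = (3.234e+07 + 3.521e+08)/2 = 1.9222e+08 m.
vₚ = √(GM · (2/rₚ − 1/a)) = √(7.682e+11 · (2/3.234e+07 − 1/1.9222e+08)) m/s ≈ 208.6 m/s = 208.6 m/s.
vₐ = √(GM · (2/rₐ − 1/a)) = √(7.682e+11 · (2/3.521e+08 − 1/1.9222e+08)) m/s ≈ 19.16 m/s = 19.16 m/s.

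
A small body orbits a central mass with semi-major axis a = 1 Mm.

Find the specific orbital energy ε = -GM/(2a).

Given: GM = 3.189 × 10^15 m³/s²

Convert to SI: a = 1 Mm = 1e+06 m.
ε = −GM / (2a).
ε = −3.189e+15 / (2 · 1e+06) J/kg ≈ -1.594e+09 J/kg = -1.595 GJ/kg.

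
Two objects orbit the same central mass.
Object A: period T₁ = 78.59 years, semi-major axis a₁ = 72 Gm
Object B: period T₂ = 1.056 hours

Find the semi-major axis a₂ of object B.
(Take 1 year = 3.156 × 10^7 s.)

Convert to SI: T₁ = 78.59 years = 2.4803e+09 s; a₁ = 72 Gm = 7.2e+10 m; T₂ = 1.056 hours = 3801.6 s.
Kepler's third law: (T₁/T₂)² = (a₁/a₂)³ ⇒ a₂ = a₁ · (T₂/T₁)^(2/3).
T₂/T₁ = 3801.6 / 2.4803e+09 = 1.53272e-06.
a₂ = 7.2e+10 · (1.53272e-06)^(2/3) m ≈ 9.571e+06 m = 9.571 Mm.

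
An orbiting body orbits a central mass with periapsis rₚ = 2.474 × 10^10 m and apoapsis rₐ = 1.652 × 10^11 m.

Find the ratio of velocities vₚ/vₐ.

Conservation of angular momentum gives rₚvₚ = rₐvₐ, so vₚ/vₐ = rₐ/rₚ.
vₚ/vₐ = 1.652e+11 / 2.474e+10 ≈ 6.677.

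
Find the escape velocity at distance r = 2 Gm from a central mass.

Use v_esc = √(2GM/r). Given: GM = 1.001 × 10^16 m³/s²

Convert to SI: r = 2 Gm = 2e+09 m.
Escape velocity comes from setting total energy to zero: ½v² − GM/r = 0 ⇒ v_esc = √(2GM / r).
v_esc = √(2 · 1.001e+16 / 2e+09) m/s ≈ 3164 m/s = 3.164 km/s.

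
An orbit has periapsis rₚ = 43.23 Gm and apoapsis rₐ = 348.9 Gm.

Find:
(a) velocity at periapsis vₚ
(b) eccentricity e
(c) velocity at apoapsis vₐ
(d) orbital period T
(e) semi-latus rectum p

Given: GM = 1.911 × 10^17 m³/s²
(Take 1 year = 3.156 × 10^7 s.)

Convert to SI: rₚ = 43.23 Gm = 4.323e+10 m; rₐ = 348.9 Gm = 3.489e+11 m.
(a) With a = (rₚ + rₐ)/2 = 1.96065e+11 m, vₚ = √(GM (2/rₚ − 1/a)) = √(1.911e+17 · (2/4.323e+10 − 1/1.96065e+11)) m/s ≈ 2805 m/s
(b) e = (rₐ − rₚ)/(rₐ + rₚ) = (3.489e+11 − 4.323e+10)/(3.489e+11 + 4.323e+10) ≈ 0.7795
(c) With a = (rₚ + rₐ)/2 = 1.96065e+11 m, vₐ = √(GM (2/rₐ − 1/a)) = √(1.911e+17 · (2/3.489e+11 − 1/1.96065e+11)) m/s ≈ 347.5 m/s
(d) With a = (rₚ + rₐ)/2 = 1.96065e+11 m, T = 2π √(a³/GM) = 2π √((1.96065e+11)³/1.911e+17) s ≈ 1.248e+09 s
(e) From a = (rₚ + rₐ)/2 = 1.96065e+11 m and e = (rₐ − rₚ)/(rₐ + rₚ) = 0.779512, p = a(1 − e²) = 1.96065e+11 · (1 − (0.779512)²) ≈ 7.693e+10 m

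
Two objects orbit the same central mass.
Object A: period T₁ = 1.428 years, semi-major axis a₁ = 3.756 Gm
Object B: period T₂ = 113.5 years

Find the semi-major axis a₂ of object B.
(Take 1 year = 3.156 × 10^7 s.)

Convert to SI: T₁ = 1.428 years = 4.50677e+07 s; a₁ = 3.756 Gm = 3.756e+09 m; T₂ = 113.5 years = 3.58206e+09 s.
Kepler's third law: (T₁/T₂)² = (a₁/a₂)³ ⇒ a₂ = a₁ · (T₂/T₁)^(2/3).
T₂/T₁ = 3.58206e+09 / 4.50677e+07 = 79.4818.
a₂ = 3.756e+09 · (79.4818)^(2/3) m ≈ 6.943e+10 m = 69.43 Gm.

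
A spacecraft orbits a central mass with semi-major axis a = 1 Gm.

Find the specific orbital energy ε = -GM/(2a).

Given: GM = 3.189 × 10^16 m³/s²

Convert to SI: a = 1 Gm = 1e+09 m.
ε = −GM / (2a).
ε = −3.189e+16 / (2 · 1e+09) J/kg ≈ -1.594e+07 J/kg = -15.95 MJ/kg.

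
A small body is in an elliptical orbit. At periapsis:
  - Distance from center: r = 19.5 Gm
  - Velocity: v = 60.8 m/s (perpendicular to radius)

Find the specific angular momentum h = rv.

Convert to SI: r = 19.5 Gm = 1.95e+10 m.
With v perpendicular to r, h = r · v.
h = 1.95e+10 · 60.8 m²/s ≈ 1.186e+12 m²/s.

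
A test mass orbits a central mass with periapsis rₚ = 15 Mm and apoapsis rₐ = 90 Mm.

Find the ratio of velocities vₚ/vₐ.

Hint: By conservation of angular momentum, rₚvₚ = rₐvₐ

Convert to SI: rₚ = 15 Mm = 1.5e+07 m; rₐ = 90 Mm = 9e+07 m.
Conservation of angular momentum gives rₚvₚ = rₐvₐ, so vₚ/vₐ = rₐ/rₚ.
vₚ/vₐ = 9e+07 / 1.5e+07 ≈ 6.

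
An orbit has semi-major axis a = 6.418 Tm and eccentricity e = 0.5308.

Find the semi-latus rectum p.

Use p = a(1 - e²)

Convert to SI: a = 6.418 Tm = 6.418e+12 m.
p = a (1 − e²).
p = 6.418e+12 · (1 − (0.5308)²) = 6.418e+12 · 0.718251 ≈ 4.61e+12 m = 4.61 Tm.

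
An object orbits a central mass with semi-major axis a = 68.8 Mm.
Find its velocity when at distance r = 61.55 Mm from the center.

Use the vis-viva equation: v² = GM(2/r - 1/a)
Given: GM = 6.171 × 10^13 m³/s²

Convert to SI: a = 68.8 Mm = 6.88e+07 m; r = 61.55 Mm = 6.155e+07 m.
Vis-viva: v = √(GM · (2/r − 1/a)).
2/r − 1/a = 2/6.155e+07 − 1/6.88e+07 = 1.7959e-08 m⁻¹.
v = √(6.171e+13 · 1.7959e-08) m/s ≈ 1053 m/s = 1.053 km/s.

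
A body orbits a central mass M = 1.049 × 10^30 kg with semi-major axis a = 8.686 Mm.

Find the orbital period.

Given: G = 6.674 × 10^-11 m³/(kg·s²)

Convert to SI: a = 8.686 Mm = 8.686e+06 m.
GM = G · M = 6.674e-11 · 1.049e+30 = 7.00103e+19 m³/s².
Kepler's third law: T = 2π √(a³ / GM).
Substituting a = 8.686e+06 m and GM = 7.00103e+19 m³/s²:
T = 2π √((8.686e+06)³ / 7.00103e+19) s
T ≈ 19.22 s = 19.22 seconds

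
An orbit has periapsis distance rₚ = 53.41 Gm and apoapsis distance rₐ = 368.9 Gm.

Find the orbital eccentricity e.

Convert to SI: rₚ = 53.41 Gm = 5.341e+10 m; rₐ = 368.9 Gm = 3.689e+11 m.
e = (rₐ − rₚ) / (rₐ + rₚ).
e = (3.689e+11 − 5.341e+10) / (3.689e+11 + 5.341e+10) = 3.1549e+11 / 4.2231e+11 ≈ 0.7471.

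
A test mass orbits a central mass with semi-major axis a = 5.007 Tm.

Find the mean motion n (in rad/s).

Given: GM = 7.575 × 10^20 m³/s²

Convert to SI: a = 5.007 Tm = 5.007e+12 m.
n = √(GM / a³).
n = √(7.575e+20 / (5.007e+12)³) rad/s ≈ 2.457e-09 rad/s.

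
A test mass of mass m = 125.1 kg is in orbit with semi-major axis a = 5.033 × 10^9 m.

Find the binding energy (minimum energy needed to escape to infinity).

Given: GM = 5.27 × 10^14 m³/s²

Total orbital energy is E = −GMm/(2a); binding energy is E_bind = −E = GMm/(2a).
E_bind = 5.27e+14 · 125.1 / (2 · 5.033e+09) J ≈ 6.55e+06 J = 6.55 MJ.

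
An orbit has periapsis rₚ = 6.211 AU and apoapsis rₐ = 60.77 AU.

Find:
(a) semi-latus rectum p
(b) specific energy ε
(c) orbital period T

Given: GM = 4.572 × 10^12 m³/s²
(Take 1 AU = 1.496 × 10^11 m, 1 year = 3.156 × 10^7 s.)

Convert to SI: rₚ = 6.211 AU = 9.29166e+11 m; rₐ = 60.77 AU = 9.09119e+12 m.
(a) From a = (rₚ + rₐ)/2 = 5.01018e+12 m and e = (rₐ − rₚ)/(rₐ + rₚ) = 0.814544, p = a(1 − e²) = 5.01018e+12 · (1 − (0.814544)²) ≈ 1.686e+12 m
(b) With a = (rₚ + rₐ)/2 = 5.01018e+12 m, ε = −GM/(2a) = −4.572e+12/(2 · 5.01018e+12) J/kg ≈ -0.4563 J/kg
(c) With a = (rₚ + rₐ)/2 = 5.01018e+12 m, T = 2π √(a³/GM) = 2π √((5.01018e+12)³/4.572e+12) s ≈ 3.295e+13 s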